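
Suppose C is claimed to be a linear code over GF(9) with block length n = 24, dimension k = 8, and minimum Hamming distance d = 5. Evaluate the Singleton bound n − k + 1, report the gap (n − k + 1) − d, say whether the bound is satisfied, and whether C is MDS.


Singleton RHS = n − k + 1 = 17, slack = 12, bound satisfied, not MDS.

Singleton bound: d ≤ n − k + 1.
Here n = 24, k = 8, so n − k + 1 = 17.
Given d = 5, check d ≤ 17: YES.
Slack = (n − k + 1) − d = 12.
The code is NOT MDS (slack = 12 > 0).
Description: the claimed parameters are [24, 8, 5]_9; such a code would be non-MDS.


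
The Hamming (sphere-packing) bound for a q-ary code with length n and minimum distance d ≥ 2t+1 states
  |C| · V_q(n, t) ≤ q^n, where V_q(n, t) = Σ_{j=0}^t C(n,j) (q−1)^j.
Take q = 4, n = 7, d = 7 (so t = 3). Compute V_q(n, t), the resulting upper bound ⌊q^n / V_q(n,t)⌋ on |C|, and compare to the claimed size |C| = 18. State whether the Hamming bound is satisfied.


V_q(n, t) = 1156, q^n = 16384, Hamming bound = 14, |C| = 18 > bound (violated).

Step 1: Compute V_q(n, t) = Σ_{j=0}^3 C(n, j) (q−1)^j.
  j = 0: C(7,0)·(3)^0 = 1·1 = 1.
  j = 1: C(7,1)·(3)^1 = 7·3 = 21.
  j = 2: C(7,2)·(3)^2 = 21·9 = 189.
  j = 3: C(7,3)·(3)^3 = 35·27 = 945.
  V_q(n, t) = 1 + 21 + 189 + 945 = 1156.
Step 2: q^n = 4^7 = 16384.
Step 3: Hamming bound ⌊q^n / V_q(n,t)⌋ = ⌊16384/1156⌋ = 14.
Step 4: Compare |C| = 18 to 14: violated.
The claimed |C| lies above the Hamming bound, so no 4-ary code of length 7 with d ≥ 7 can have 18 codewords.


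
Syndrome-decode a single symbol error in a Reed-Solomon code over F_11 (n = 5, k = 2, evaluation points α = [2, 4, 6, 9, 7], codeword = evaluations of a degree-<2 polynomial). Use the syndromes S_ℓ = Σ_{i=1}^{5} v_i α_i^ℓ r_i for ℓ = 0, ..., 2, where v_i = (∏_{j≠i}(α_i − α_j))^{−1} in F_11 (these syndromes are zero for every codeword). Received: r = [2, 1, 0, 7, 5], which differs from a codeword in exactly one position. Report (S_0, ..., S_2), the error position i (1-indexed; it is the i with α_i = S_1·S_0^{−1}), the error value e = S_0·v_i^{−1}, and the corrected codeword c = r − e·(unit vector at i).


S = (3, 5, 1), error at position 4, error magnitude e = 3, c = [2, 1, 0, 4, 5].

Step 1: column multipliers v_i = (∏_{j≠i}(α_i − α_j))^{−1} mod 11.
  i = 1 (α = 2): (2−4)(2−6)(2−9)(2−7) = (−2)·(−4)·(−7)·(−5) = 280 ≡ 5, so v_1 = 5^{−1} = 9 (mod 11).
  i = 2 (α = 4): (4−2)(4−6)(4−9)(4−7) = 2·(−2)·(−5)·(−3) = −60 ≡ 6, so v_2 = 6^{−1} = 2 (mod 11).
  i = 3 (α = 6): (6−2)(6−4)(6−9)(6−7) = 4·2·(−3)·(−1) = 24 ≡ 2, so v_3 = 2^{−1} = 6 (mod 11).
  i = 4 (α = 9): (9−2)(9−4)(9−6)(9−7) = 7·5·3·2 = 210 ≡ 1, so v_4 = 1^{−1} = 1 (mod 11).
  i = 5 (α = 7): (7−2)(7−4)(7−6)(7−9) = 5·3·1·(−2) = −30 ≡ 3, so v_5 = 3^{−1} = 4 (mod 11).
  v = [9, 2, 6, 1, 4].
Step 2: syndromes of r = [2, 1, 0, 7, 5] (all sums mod 11).
  S_0 = Σ v_i r_i = 9·2 + 2·1 + 6·0 + 1·7 + 4·5 = 47 ≡ 3.
  S_1 = Σ v_i α_i r_i = 9·2·2 + 2·4·1 + 6·6·0 + 1·9·7 + 4·7·5 = 247 ≡ 5.
  α_i^2 mod 11 = [4, 5, 3, 4, 5].
  S_2 = Σ v_i α_i^2 r_i = 9·4·2 + 2·5·1 + 6·3·0 + 1·4·7 + 4·5·5 = 210 ≡ 1.
  S = (3, 5, 1) ≠ 0, so r is not a codeword (an error is present).
Step 3: locate the error. For a single error e at position i, S_ℓ = v_i·e·α_i^ℓ, so α_err = S_1/S_0.
  S_0^{−1} = 3^{−1} = 4 (mod 11), so α_err = 5·4 = 20 ≡ 9 = α_4. Error position i = 4.
  Consistency check: S_2/S_1 = 1·9 = 9 ≡ 9 = α_err ✓ (single-error assumption holds).
Step 4: error magnitude e = S_0/v_4 = S_0·∏_{j≠4}(α_4 − α_j) = 3·1 = 3 ≡ 3 (mod 11).
Step 5: correct position 4: c_4 = r_4 − e = 7 − 3 ≡ 4 (mod 11). Hence c = [2, 1, 0, 4, 5].
  Check: interpolating c through the α_i gives m(x) = 3 + 5·x (degree < 2) with m(α_i) = c_i for every i, so c is indeed a codeword.


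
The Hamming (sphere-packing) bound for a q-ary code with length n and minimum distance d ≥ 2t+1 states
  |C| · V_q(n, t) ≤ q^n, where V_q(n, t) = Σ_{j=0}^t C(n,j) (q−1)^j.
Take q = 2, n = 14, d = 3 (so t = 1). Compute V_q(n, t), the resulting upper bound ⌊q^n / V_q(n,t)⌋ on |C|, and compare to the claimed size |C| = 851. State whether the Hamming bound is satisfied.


V_q(n, t) = 15, q^n = 16384, Hamming bound = 1092, |C| = 851 ≤ bound (satisfied).

Step 1: Compute V_q(n, t) = Σ_{j=0}^1 C(n, j) (q−1)^j.
  j = 0: C(14,0)·(1)^0 = 1·1 = 1.
  j = 1: C(14,1)·(1)^1 = 14·1 = 14.
  V_q(n, t) = 1 + 14 = 15.
Step 2: q^n = 2^14 = 16384.
Step 3: Hamming bound ⌊q^n / V_q(n,t)⌋ = ⌊16384/15⌋ = 1092.
Step 4: Compare |C| = 851 to 1092: satisfied.
The claimed |C| lies below the Hamming bound.


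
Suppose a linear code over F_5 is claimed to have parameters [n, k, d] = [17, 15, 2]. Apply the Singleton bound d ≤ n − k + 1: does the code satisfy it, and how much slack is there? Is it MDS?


Singleton RHS = n − k + 1 = 3, slack = 1, bound satisfied, not MDS.

Singleton bound: d ≤ n − k + 1.
Here n = 17, k = 15, so n − k + 1 = 3.
Given d = 2, check d ≤ 3: YES.
Slack = (n − k + 1) − d = 1.
The code is NOT MDS (slack = 1 > 0).
Description: the claimed parameters are [17, 15, 2]_5; such a code would be non-MDS.


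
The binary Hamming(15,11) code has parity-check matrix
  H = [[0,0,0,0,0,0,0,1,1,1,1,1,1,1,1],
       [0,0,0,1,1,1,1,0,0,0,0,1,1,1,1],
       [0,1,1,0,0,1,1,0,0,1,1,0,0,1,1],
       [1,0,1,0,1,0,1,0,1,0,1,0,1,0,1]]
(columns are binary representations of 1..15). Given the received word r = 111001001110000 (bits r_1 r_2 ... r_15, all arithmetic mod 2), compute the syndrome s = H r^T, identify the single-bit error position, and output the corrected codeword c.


s = (1, 1, 1, 0)^T, error position = 14, corrected codeword c = 111001001110010

Compute s = H r^T mod 2 one row at a time:
  s_1 = 0 + 1 + 1 + 1 + 0 + 0 + 0 + 0 = 3 ≡ 1 (mod 2).
  s_2 = 0 + 0 + 1 + 0 + 0 + 0 + 0 + 0 = 1 ≡ 1 (mod 2).
  s_3 = 1 + 1 + 1 + 0 + 1 + 1 + 0 + 0 = 5 ≡ 1 (mod 2).
  s_4 = 1 + 1 + 0 + 0 + 1 + 1 + 0 + 0 = 4 ≡ 0 (mod 2).
s = (1, 1, 1, 0)^T — this equals column 14 of H (binary 1110), so error is at position 14.
Correct: flip bit 14 of r = 111001001110000 to get c = 111001001110010.


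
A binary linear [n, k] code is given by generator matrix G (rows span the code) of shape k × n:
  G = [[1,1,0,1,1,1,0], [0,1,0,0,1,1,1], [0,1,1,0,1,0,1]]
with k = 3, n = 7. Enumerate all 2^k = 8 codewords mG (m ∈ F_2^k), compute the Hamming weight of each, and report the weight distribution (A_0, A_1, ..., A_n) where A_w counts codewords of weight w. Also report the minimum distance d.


Weight distribution: A_0 = 1, A_2 = 1, A_3 = 1, A_4 = 2, A_5 = 3. Minimum distance d = 2.

Enumerate all 2^3 = 8 messages m ∈ F_2^3.
For each, compute codeword c = mG in F_2^7, then tally its weight.
  m = 000 → c = 0000000, weight = 0.
  m = 100 → c = 1101110, weight = 5.
  m = 010 → c = 0100111, weight = 4.
  m = 110 → c = 1001001, weight = 3.
  m = 001 → c = 0110101, weight = 4.
  m = 101 → c = 1011011, weight = 5.
  m = 011 → c = 0010010, weight = 2.
  m = 111 → c = 1111100, weight = 5.
Tally weights:
  weight 0: 1 codewords.
  weight 2: 1 codewords.
  weight 3: 1 codewords.
  weight 4: 2 codewords.
  weight 5: 3 codewords.
Minimum distance d = smallest w > 0 with A_w > 0 = 2.
Sanity: Σ A_w = 8 = 2^3 = 8 ✓.


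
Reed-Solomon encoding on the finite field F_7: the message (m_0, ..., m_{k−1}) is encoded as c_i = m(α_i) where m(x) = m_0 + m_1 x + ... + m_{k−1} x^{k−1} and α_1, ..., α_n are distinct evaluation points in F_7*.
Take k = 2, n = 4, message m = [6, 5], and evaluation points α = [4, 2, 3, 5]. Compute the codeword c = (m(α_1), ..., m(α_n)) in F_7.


c = [5, 2, 0, 3]

Message polynomial: m(x) = 6 + 5·x (mod 7).
For each evaluation point α_i, compute m(α_i) mod 7:
  α_1 = 4: Horner steps 5 → 5, so m(4) = 5.
  α_2 = 2: Horner steps 5 → 2, so m(2) = 2.
  α_3 = 3: Horner steps 5 → 0, so m(3) = 0.
  α_4 = 5: Horner steps 5 → 3, so m(5) = 3.
Codeword c = [5, 2, 0, 3] ∈ F_7^4.


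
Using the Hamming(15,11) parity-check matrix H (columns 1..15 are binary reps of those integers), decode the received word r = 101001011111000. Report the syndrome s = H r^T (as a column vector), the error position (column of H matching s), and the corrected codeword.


s = (1, 0, 0, 0)^T, error position = 8, corrected codeword c = 101001001111000

Compute s = H r^T mod 2 one row at a time:
  s_1 = 1 + 1 + 1 + 1 + 1 + 0 + 0 + 0 = 5 ≡ 1 (mod 2).
  s_2 = 0 + 0 + 1 + 0 + 1 + 0 + 0 + 0 = 2 ≡ 0 (mod 2).
  s_3 = 0 + 1 + 1 + 0 + 1 + 1 + 0 + 0 = 4 ≡ 0 (mod 2).
  s_4 = 1 + 1 + 0 + 0 + 1 + 1 + 0 + 0 = 4 ≡ 0 (mod 2).
s = (1, 0, 0, 0)^T — this equals column 8 of H (binary 1000), so error is at position 8.
Correct: flip bit 8 of r = 101001011111000 to get c = 101001001111000.


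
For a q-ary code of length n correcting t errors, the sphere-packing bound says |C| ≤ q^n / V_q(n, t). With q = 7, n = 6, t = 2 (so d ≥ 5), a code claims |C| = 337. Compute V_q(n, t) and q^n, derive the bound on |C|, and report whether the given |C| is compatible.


V_q(n, t) = 577, q^n = 117649, Hamming bound = 203, |C| = 337 > bound (violated).

Step 1: Compute V_q(n, t) = Σ_{j=0}^2 C(n, j) (q−1)^j.
  j = 0: C(6,0)·(6)^0 = 1·1 = 1.
  j = 1: C(6,1)·(6)^1 = 6·6 = 36.
  j = 2: C(6,2)·(6)^2 = 15·36 = 540.
  V_q(n, t) = 1 + 36 + 540 = 577.
Step 2: q^n = 7^6 = 117649.
Step 3: Hamming bound ⌊q^n / V_q(n,t)⌋ = ⌊117649/577⌋ = 203.
Step 4: Compare |C| = 337 to 203: violated.
The claimed |C| lies above the Hamming bound, so no 7-ary code of length 6 with d ≥ 5 can have 337 codewords.


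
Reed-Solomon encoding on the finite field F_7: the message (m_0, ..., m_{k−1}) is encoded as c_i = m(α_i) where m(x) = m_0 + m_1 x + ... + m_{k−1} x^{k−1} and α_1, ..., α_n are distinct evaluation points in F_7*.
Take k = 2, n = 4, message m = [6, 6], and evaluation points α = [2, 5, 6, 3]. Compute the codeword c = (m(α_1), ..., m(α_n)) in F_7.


c = [4, 1, 0, 3]

Message polynomial: m(x) = 6 + 6·x (mod 7).
For each evaluation point α_i, compute m(α_i) mod 7:
  α_1 = 2: Horner steps 6 → 4, so m(2) = 4.
  α_2 = 5: Horner steps 6 → 1, so m(5) = 1.
  α_3 = 6: Horner steps 6 → 0, so m(6) = 0.
  α_4 = 3: Horner steps 6 → 3, so m(3) = 3.
Codeword c = [4, 1, 0, 3] ∈ F_7^4.


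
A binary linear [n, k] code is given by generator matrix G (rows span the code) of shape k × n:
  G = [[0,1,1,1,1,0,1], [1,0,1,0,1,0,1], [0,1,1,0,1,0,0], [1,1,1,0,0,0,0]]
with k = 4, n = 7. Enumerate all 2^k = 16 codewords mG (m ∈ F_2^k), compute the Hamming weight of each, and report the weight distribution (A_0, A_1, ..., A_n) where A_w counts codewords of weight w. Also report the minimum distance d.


Weight distribution: A_0 = 1, A_2 = 4, A_3 = 6, A_4 = 3, A_5 = 2. Minimum distance d = 2.

Enumerate all 2^4 = 16 messages m ∈ F_2^4.
For each, compute codeword c = mG in F_2^7, then tally its weight.
  m = 0000 → c = 0000000, weight = 0.
  m = 1000 → c = 0111101, weight = 5.
  m = 0100 → c = 1010101, weight = 4.
  m = 1100 → c = 1101000, weight = 3.
  m = 0010 → c = 0110100, weight = 3.
  m = 1010 → c = 0001001, weight = 2.
  m = 0110 → c = 1100001, weight = 3.
  m = 1110 → c = 1011100, weight = 4.
  m = 0001 → c = 1110000, weight = 3.
  m = 1001 → c = 1001101, weight = 4.
  m = 0101 → c = 0100101, weight = 3.
  m = 1101 → c = 0011000, weight = 2.
  m = 0011 → c = 1000100, weight = 2.
  m = 1011 → c = 1111001, weight = 5.
  m = 0111 → c = 0010001, weight = 2.
  m = 1111 → c = 0101100, weight = 3.
Tally weights:
  weight 0: 1 codewords.
  weight 2: 4 codewords.
  weight 3: 6 codewords.
  weight 4: 3 codewords.
  weight 5: 2 codewords.
Minimum distance d = smallest w > 0 with A_w > 0 = 2.
Sanity: Σ A_w = 16 = 2^4 = 16 ✓.


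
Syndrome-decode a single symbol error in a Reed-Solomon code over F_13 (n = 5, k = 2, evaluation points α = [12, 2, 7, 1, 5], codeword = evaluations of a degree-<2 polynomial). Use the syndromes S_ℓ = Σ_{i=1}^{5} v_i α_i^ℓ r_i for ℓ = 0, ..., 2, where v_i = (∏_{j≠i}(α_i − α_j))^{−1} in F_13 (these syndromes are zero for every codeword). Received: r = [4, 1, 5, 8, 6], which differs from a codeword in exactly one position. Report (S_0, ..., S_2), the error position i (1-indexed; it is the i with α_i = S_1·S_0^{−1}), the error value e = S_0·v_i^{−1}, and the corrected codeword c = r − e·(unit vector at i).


S = (4, 9, 4), error at position 1, error magnitude e = 8, c = [9, 1, 5, 8, 6].

Step 1: column multipliers v_i = (∏_{j≠i}(α_i − α_j))^{−1} mod 13.
  i = 1 (α = 12): (12−2)(12−7)(12−1)(12−5) = 10·5·11·7 = 3850 ≡ 2, so v_1 = 2^{−1} = 7 (mod 13).
  i = 2 (α = 2): (2−12)(2−7)(2−1)(2−5) = (−10)·(−5)·1·(−3) = −150 ≡ 6, so v_2 = 6^{−1} = 11 (mod 13).
  i = 3 (α = 7): (7−12)(7−2)(7−1)(7−5) = (−5)·5·6·2 = −300 ≡ 12, so v_3 = 12^{−1} = 12 (mod 13).
  i = 4 (α = 1): (1−12)(1−2)(1−7)(1−5) = (−11)·(−1)·(−6)·(−4) = 264 ≡ 4, so v_4 = 4^{−1} = 10 (mod 13).
  i = 5 (α = 5): (5−12)(5−2)(5−7)(5−1) = (−7)·3·(−2)·4 = 168 ≡ 12, so v_5 = 12^{−1} = 12 (mod 13).
  v = [7, 11, 12, 10, 12].
Step 2: syndromes of r = [4, 1, 5, 8, 6] (all sums mod 13).
  S_0 = Σ v_i r_i = 7·4 + 11·1 + 12·5 + 10·8 + 12·6 = 251 ≡ 4.
  S_1 = Σ v_i α_i r_i = 7·12·4 + 11·2·1 + 12·7·5 + 10·1·8 + 12·5·6 = 1218 ≡ 9.
  α_i^2 mod 13 = [1, 4, 10, 1, 12].
  S_2 = Σ v_i α_i^2 r_i = 7·1·4 + 11·4·1 + 12·10·5 + 10·1·8 + 12·12·6 = 1616 ≡ 4.
  S = (4, 9, 4) ≠ 0, so r is not a codeword (an error is present).
Step 3: locate the error. For a single error e at position i, S_ℓ = v_i·e·α_i^ℓ, so α_err = S_1/S_0.
  S_0^{−1} = 4^{−1} = 10 (mod 13), so α_err = 9·10 = 90 ≡ 12 = α_1. Error position i = 1.
  Consistency check: S_2/S_1 = 4·3 = 12 ≡ 12 = α_err ✓ (single-error assumption holds).
Step 4: error magnitude e = S_0/v_1 = S_0·∏_{j≠1}(α_1 − α_j) = 4·2 = 8 ≡ 8 (mod 13).
Step 5: correct position 1: c_1 = r_1 − e = 4 − 8 ≡ 9 (mod 13). Hence c = [9, 1, 5, 8, 6].
  Check: interpolating c through the α_i gives m(x) = 2 + 6·x (degree < 2) with m(α_i) = c_i for every i, so c is indeed a codeword.


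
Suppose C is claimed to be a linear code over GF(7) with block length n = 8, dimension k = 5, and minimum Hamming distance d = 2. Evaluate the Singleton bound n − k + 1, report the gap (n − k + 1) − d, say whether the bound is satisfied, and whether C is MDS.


Singleton RHS = n − k + 1 = 4, slack = 2, bound satisfied, not MDS.

Singleton bound: d ≤ n − k + 1.
Here n = 8, k = 5, so n − k + 1 = 4.
Given d = 2, check d ≤ 4: YES.
Slack = (n − k + 1) − d = 2.
The code is NOT MDS (slack = 2 > 0).
Description: the claimed parameters are [8, 5, 2]_7; such a code would be non-MDS.


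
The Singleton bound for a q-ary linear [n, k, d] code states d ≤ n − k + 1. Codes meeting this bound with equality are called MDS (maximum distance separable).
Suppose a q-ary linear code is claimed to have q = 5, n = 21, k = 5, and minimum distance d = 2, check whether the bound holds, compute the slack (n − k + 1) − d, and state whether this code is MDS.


Singleton RHS = n − k + 1 = 17, slack = 15, bound satisfied, not MDS.

Singleton bound: d ≤ n − k + 1.
Here n = 21, k = 5, so n − k + 1 = 17.
Given d = 2, check d ≤ 17: YES.
Slack = (n − k + 1) − d = 15.
The code is NOT MDS (slack = 15 > 0).
Description: the claimed parameters are [21, 5, 2]_5; such a code would be non-MDS.


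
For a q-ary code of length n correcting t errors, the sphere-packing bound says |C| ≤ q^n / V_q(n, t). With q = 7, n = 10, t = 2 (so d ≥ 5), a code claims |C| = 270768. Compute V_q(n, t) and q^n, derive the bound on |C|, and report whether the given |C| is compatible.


V_q(n, t) = 1681, q^n = 282475249, Hamming bound = 168040, |C| = 270768 > bound (violated).

Step 1: Compute V_q(n, t) = Σ_{j=0}^2 C(n, j) (q−1)^j.
  j = 0: C(10,0)·(6)^0 = 1·1 = 1.
  j = 1: C(10,1)·(6)^1 = 10·6 = 60.
  j = 2: C(10,2)·(6)^2 = 45·36 = 1620.
  V_q(n, t) = 1 + 60 + 1620 = 1681.
Step 2: q^n = 7^10 = 282475249.
Step 3: Hamming bound ⌊q^n / V_q(n,t)⌋ = ⌊282475249/1681⌋ = 168040.
Step 4: Compare |C| = 270768 to 168040: violated.
The claimed |C| lies above the Hamming bound, so no 7-ary code of length 10 with d ≥ 5 can have 270768 codewords.


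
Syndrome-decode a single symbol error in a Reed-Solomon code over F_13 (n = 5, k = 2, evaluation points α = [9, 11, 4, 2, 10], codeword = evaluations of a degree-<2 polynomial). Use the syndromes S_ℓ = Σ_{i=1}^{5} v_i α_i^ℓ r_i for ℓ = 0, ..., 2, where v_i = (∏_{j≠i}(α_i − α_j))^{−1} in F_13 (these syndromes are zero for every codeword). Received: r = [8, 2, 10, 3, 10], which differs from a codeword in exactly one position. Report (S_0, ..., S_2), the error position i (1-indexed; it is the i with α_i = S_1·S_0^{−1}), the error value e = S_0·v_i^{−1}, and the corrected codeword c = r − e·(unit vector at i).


S = (11, 6, 8), error at position 5, error magnitude e = 5, c = [8, 2, 10, 3, 5].

Step 1: column multipliers v_i = (∏_{j≠i}(α_i − α_j))^{−1} mod 13.
  i = 1 (α = 9): (9−11)(9−4)(9−2)(9−10) = (−2)·5·7·(−1) = 70 ≡ 5, so v_1 = 5^{−1} = 8 (mod 13).
  i = 2 (α = 11): (11−9)(11−4)(11−2)(11−10) = 2·7·9·1 = 126 ≡ 9, so v_2 = 9^{−1} = 3 (mod 13).
  i = 3 (α = 4): (4−9)(4−11)(4−2)(4−10) = (−5)·(−7)·2·(−6) = −420 ≡ 9, so v_3 = 9^{−1} = 3 (mod 13).
  i = 4 (α = 2): (2−9)(2−11)(2−4)(2−10) = (−7)·(−9)·(−2)·(−8) = 1008 ≡ 7, so v_4 = 7^{−1} = 2 (mod 13).
  i = 5 (α = 10): (10−9)(10−11)(10−4)(10−2) = 1·(−1)·6·8 = −48 ≡ 4, so v_5 = 4^{−1} = 10 (mod 13).
  v = [8, 3, 3, 2, 10].
Step 2: syndromes of r = [8, 2, 10, 3, 10] (all sums mod 13).
  S_0 = Σ v_i r_i = 8·8 + 3·2 + 3·10 + 2·3 + 10·10 = 206 ≡ 11.
  S_1 = Σ v_i α_i r_i = 8·9·8 + 3·11·2 + 3·4·10 + 2·2·3 + 10·10·10 = 1774 ≡ 6.
  α_i^2 mod 13 = [3, 4, 3, 4, 9].
  S_2 = Σ v_i α_i^2 r_i = 8·3·8 + 3·4·2 + 3·3·10 + 2·4·3 + 10·9·10 = 1230 ≡ 8.
  S = (11, 6, 8) ≠ 0, so r is not a codeword (an error is present).
Step 3: locate the error. For a single error e at position i, S_ℓ = v_i·e·α_i^ℓ, so α_err = S_1/S_0.
  S_0^{−1} = 11^{−1} = 6 (mod 13), so α_err = 6·6 = 36 ≡ 10 = α_5. Error position i = 5.
  Consistency check: S_2/S_1 = 8·11 = 88 ≡ 10 = α_err ✓ (single-error assumption holds).
Step 4: error magnitude e = S_0/v_5 = S_0·∏_{j≠5}(α_5 − α_j) = 11·4 = 44 ≡ 5 (mod 13).
Step 5: correct position 5: c_5 = r_5 − e = 10 − 5 ≡ 5 (mod 13). Hence c = [8, 2, 10, 3, 5].
  Check: interpolating c through the α_i gives m(x) = 9 + 10·x (degree < 2) with m(α_i) = c_i for every i, so c is indeed a codeword.


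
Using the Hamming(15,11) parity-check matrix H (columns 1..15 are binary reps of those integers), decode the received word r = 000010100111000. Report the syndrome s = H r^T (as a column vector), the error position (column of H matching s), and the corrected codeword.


s = (1, 1, 1, 1)^T, error position = 15, corrected codeword c = 000010100111001

Compute s = H r^T mod 2 one row at a time:
  s_1 = 0 + 0 + 1 + 1 + 1 + 0 + 0 + 0 = 3 ≡ 1 (mod 2).
  s_2 = 0 + 1 + 0 + 1 + 1 + 0 + 0 + 0 = 3 ≡ 1 (mod 2).
  s_3 = 0 + 0 + 0 + 1 + 1 + 1 + 0 + 0 = 3 ≡ 1 (mod 2).
  s_4 = 0 + 0 + 1 + 1 + 0 + 1 + 0 + 0 = 3 ≡ 1 (mod 2).
s = (1, 1, 1, 1)^T — this equals column 15 of H (binary 1111), so error is at position 15.
Correct: flip bit 15 of r = 000010100111000 to get c = 000010100111001.


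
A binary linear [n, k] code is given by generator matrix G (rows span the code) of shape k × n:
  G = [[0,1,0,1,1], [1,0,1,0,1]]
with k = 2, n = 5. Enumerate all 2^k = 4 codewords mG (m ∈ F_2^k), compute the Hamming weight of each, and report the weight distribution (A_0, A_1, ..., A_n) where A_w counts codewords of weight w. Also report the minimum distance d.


Weight distribution: A_0 = 1, A_3 = 2, A_4 = 1. Minimum distance d = 3.

Enumerate all 2^2 = 4 messages m ∈ F_2^2.
For each, compute codeword c = mG in F_2^5, then tally its weight.
  m = 00 → c = 00000, weight = 0.
  m = 10 → c = 01011, weight = 3.
  m = 01 → c = 10101, weight = 3.
  m = 11 → c = 11110, weight = 4.
Tally weights:
  weight 0: 1 codewords.
  weight 3: 2 codewords.
  weight 4: 1 codewords.
Minimum distance d = smallest w > 0 with A_w > 0 = 3.
Sanity: Σ A_w = 4 = 2^2 = 4 ✓.


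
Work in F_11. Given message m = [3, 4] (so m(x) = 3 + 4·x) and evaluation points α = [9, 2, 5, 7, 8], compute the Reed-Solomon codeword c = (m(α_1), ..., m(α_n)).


c = [6, 0, 1, 9, 2]

Message polynomial: m(x) = 3 + 4·x (mod 11).
For each evaluation point α_i, compute m(α_i) mod 11:
  α_1 = 9: Horner steps 4 → 6, so m(9) = 6.
  α_2 = 2: Horner steps 4 → 0, so m(2) = 0.
  α_3 = 5: Horner steps 4 → 1, so m(5) = 1.
  α_4 = 7: Horner steps 4 → 9, so m(7) = 9.
  α_5 = 8: Horner steps 4 → 2, so m(8) = 2.
Codeword c = [6, 0, 1, 9, 2] ∈ F_11^5.


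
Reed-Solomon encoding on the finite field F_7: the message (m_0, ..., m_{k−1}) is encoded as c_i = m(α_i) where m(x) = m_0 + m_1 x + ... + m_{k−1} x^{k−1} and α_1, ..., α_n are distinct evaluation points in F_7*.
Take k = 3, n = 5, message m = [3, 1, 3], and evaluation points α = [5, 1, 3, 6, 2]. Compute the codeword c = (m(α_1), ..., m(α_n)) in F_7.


c = [6, 0, 5, 5, 3]

Message polynomial: m(x) = 3 + 1·x + 3·x^2 (mod 7).
For each evaluation point α_i, compute m(α_i) mod 7:
  α_1 = 5: Horner steps 3 → 2 → 6, so m(5) = 6.
  α_2 = 1: Horner steps 3 → 4 → 0, so m(1) = 0.
  α_3 = 3: Horner steps 3 → 3 → 5, so m(3) = 5.
  α_4 = 6: Horner steps 3 → 5 → 5, so m(6) = 5.
  α_5 = 2: Horner steps 3 → 0 → 3, so m(2) = 3.
Codeword c = [6, 0, 5, 5, 3] ∈ F_7^5.


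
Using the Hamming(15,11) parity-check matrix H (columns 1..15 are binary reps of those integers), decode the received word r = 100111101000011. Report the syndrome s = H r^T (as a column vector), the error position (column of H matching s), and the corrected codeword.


s = (1, 0, 0, 1)^T, error position = 9, corrected codeword c = 100111100000011

Compute s = H r^T mod 2 one row at a time:
  s_1 = 0 + 1 + 0 + 0 + 0 + 0 + 1 + 1 = 3 ≡ 1 (mod 2).
  s_2 = 1 + 1 + 1 + 1 + 0 + 0 + 1 + 1 = 6 ≡ 0 (mod 2).
  s_3 = 0 + 0 + 1 + 1 + 0 + 0 + 1 + 1 = 4 ≡ 0 (mod 2).
  s_4 = 1 + 0 + 1 + 1 + 1 + 0 + 0 + 1 = 5 ≡ 1 (mod 2).
s = (1, 0, 0, 1)^T — this equals column 9 of H (binary 1001), so error is at position 9.
Correct: flip bit 9 of r = 100111101000011 to get c = 100111100000011.


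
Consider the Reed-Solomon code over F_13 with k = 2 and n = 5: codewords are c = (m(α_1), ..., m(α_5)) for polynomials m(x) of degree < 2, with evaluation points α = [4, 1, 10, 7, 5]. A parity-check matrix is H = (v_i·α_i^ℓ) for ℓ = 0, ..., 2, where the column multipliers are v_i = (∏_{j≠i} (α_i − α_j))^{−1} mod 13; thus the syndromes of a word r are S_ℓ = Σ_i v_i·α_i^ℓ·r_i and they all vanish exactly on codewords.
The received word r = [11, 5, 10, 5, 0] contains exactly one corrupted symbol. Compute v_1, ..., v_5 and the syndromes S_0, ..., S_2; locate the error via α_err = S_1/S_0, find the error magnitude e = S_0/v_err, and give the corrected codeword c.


S = (3, 8, 4), error at position 4, error magnitude e = 1, c = [11, 5, 10, 4, 0].

Step 1: column multipliers v_i = (∏_{j≠i}(α_i − α_j))^{−1} mod 13.
  i = 1 (α = 4): (4−1)(4−10)(4−7)(4−5) = 3·(−6)·(−3)·(−1) = −54 ≡ 11, so v_1 = 11^{−1} = 6 (mod 13).
  i = 2 (α = 1): (1−4)(1−10)(1−7)(1−5) = (−3)·(−9)·(−6)·(−4) = 648 ≡ 11, so v_2 = 11^{−1} = 6 (mod 13).
  i = 3 (α = 10): (10−4)(10−1)(10−7)(10−5) = 6·9·3·5 = 810 ≡ 4, so v_3 = 4^{−1} = 10 (mod 13).
  i = 4 (α = 7): (7−4)(7−1)(7−10)(7−5) = 3·6·(−3)·2 = −108 ≡ 9, so v_4 = 9^{−1} = 3 (mod 13).
  i = 5 (α = 5): (5−4)(5−1)(5−10)(5−7) = 1·4·(−5)·(−2) = 40 ≡ 1, so v_5 = 1^{−1} = 1 (mod 13).
  v = [6, 6, 10, 3, 1].
Step 2: syndromes of r = [11, 5, 10, 5, 0] (all sums mod 13).
  S_0 = Σ v_i r_i = 6·11 + 6·5 + 10·10 + 3·5 + 1·0 = 211 ≡ 3.
  S_1 = Σ v_i α_i r_i = 6·4·11 + 6·1·5 + 10·10·10 + 3·7·5 + 1·5·0 = 1399 ≡ 8.
  α_i^2 mod 13 = [3, 1, 9, 10, 12].
  S_2 = Σ v_i α_i^2 r_i = 6·3·11 + 6·1·5 + 10·9·10 + 3·10·5 + 1·12·0 = 1278 ≡ 4.
  S = (3, 8, 4) ≠ 0, so r is not a codeword (an error is present).
Step 3: locate the error. For a single error e at position i, S_ℓ = v_i·e·α_i^ℓ, so α_err = S_1/S_0.
  S_0^{−1} = 3^{−1} = 9 (mod 13), so α_err = 8·9 = 72 ≡ 7 = α_4. Error position i = 4.
  Consistency check: S_2/S_1 = 4·5 = 20 ≡ 7 = α_err ✓ (single-error assumption holds).
Step 4: error magnitude e = S_0/v_4 = S_0·∏_{j≠4}(α_4 − α_j) = 3·9 = 27 ≡ 1 (mod 13).
Step 5: correct position 4: c_4 = r_4 − e = 5 − 1 ≡ 4 (mod 13). Hence c = [11, 5, 10, 4, 0].
  Check: interpolating c through the α_i gives m(x) = 3 + 2·x (degree < 2) with m(α_i) = c_i for every i, so c is indeed a codeword.


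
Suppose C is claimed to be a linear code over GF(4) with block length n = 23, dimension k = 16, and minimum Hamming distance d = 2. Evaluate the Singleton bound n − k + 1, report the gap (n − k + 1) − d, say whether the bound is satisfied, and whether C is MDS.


Singleton RHS = n − k + 1 = 8, slack = 6, bound satisfied, not MDS.

Singleton bound: d ≤ n − k + 1.
Here n = 23, k = 16, so n − k + 1 = 8.
Given d = 2, check d ≤ 8: YES.
Slack = (n − k + 1) − d = 6.
The code is NOT MDS (slack = 6 > 0).
Description: the claimed parameters are [23, 16, 2]_4; such a code would be non-MDS.


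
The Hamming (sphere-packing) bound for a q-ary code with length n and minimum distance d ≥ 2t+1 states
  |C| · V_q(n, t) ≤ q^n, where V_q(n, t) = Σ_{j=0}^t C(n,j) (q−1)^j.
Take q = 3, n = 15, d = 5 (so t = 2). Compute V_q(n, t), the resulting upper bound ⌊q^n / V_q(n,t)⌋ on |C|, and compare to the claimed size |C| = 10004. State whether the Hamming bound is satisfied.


V_q(n, t) = 451, q^n = 14348907, Hamming bound = 31815, |C| = 10004 ≤ bound (satisfied).

Step 1: Compute V_q(n, t) = Σ_{j=0}^2 C(n, j) (q−1)^j.
  j = 0: C(15,0)·(2)^0 = 1·1 = 1.
  j = 1: C(15,1)·(2)^1 = 15·2 = 30.
  j = 2: C(15,2)·(2)^2 = 105·4 = 420.
  V_q(n, t) = 1 + 30 + 420 = 451.
Step 2: q^n = 3^15 = 14348907.
Step 3: Hamming bound ⌊q^n / V_q(n,t)⌋ = ⌊14348907/451⌋ = 31815.
Step 4: Compare |C| = 10004 to 31815: satisfied.
The claimed |C| lies below the Hamming bound.


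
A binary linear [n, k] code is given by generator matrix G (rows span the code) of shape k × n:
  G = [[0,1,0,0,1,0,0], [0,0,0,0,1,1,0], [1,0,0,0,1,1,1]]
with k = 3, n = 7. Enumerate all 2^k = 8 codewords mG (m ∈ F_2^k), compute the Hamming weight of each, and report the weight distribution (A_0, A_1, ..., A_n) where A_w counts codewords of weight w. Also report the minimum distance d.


Weight distribution: A_0 = 1, A_2 = 4, A_4 = 3. Minimum distance d = 2.

Enumerate all 2^3 = 8 messages m ∈ F_2^3.
For each, compute codeword c = mG in F_2^7, then tally its weight.
  m = 000 → c = 0000000, weight = 0.
  m = 100 → c = 0100100, weight = 2.
  m = 010 → c = 0000110, weight = 2.
  m = 110 → c = 0100010, weight = 2.
  m = 001 → c = 1000111, weight = 4.
  m = 101 → c = 1100011, weight = 4.
  m = 011 → c = 1000001, weight = 2.
  m = 111 → c = 1100101, weight = 4.
Tally weights:
  weight 0: 1 codewords.
  weight 2: 4 codewords.
  weight 4: 3 codewords.
Minimum distance d = smallest w > 0 with A_w > 0 = 2.
Sanity: Σ A_w = 8 = 2^3 = 8 ✓.


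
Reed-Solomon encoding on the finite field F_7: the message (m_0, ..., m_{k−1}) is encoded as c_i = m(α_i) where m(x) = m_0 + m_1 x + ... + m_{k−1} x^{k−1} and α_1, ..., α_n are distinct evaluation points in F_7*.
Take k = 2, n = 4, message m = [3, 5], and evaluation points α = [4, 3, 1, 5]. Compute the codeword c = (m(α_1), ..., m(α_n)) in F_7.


c = [2, 4, 1, 0]

Message polynomial: m(x) = 3 + 5·x (mod 7).
For each evaluation point α_i, compute m(α_i) mod 7:
  α_1 = 4: Horner steps 5 → 2, so m(4) = 2.
  α_2 = 3: Horner steps 5 → 4, so m(3) = 4.
  α_3 = 1: Horner steps 5 → 1, so m(1) = 1.
  α_4 = 5: Horner steps 5 → 0, so m(5) = 0.
Codeword c = [2, 4, 1, 0] ∈ F_7^4.


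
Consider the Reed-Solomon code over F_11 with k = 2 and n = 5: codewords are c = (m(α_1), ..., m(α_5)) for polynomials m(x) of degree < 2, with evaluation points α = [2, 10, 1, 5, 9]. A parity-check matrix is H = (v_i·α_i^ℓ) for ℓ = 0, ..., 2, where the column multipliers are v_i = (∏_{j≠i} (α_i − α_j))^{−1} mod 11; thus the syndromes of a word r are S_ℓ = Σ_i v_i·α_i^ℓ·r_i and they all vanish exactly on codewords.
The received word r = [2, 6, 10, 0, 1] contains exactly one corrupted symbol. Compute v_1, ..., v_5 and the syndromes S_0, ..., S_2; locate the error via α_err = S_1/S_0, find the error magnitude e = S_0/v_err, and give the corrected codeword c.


S = (3, 8, 3), error at position 2, error magnitude e = 2, c = [2, 4, 10, 0, 1].

Step 1: column multipliers v_i = (∏_{j≠i}(α_i − α_j))^{−1} mod 11.
  i = 1 (α = 2): (2−10)(2−1)(2−5)(2−9) = (−8)·1·(−3)·(−7) = −168 ≡ 8, so v_1 = 8^{−1} = 7 (mod 11).
  i = 2 (α = 10): (10−2)(10−1)(10−5)(10−9) = 8·9·5·1 = 360 ≡ 8, so v_2 = 8^{−1} = 7 (mod 11).
  i = 3 (α = 1): (1−2)(1−10)(1−5)(1−9) = (−1)·(−9)·(−4)·(−8) = 288 ≡ 2, so v_3 = 2^{−1} = 6 (mod 11).
  i = 4 (α = 5): (5−2)(5−10)(5−1)(5−9) = 3·(−5)·4·(−4) = 240 ≡ 9, so v_4 = 9^{−1} = 5 (mod 11).
  i = 5 (α = 9): (9−2)(9−10)(9−1)(9−5) = 7·(−1)·8·4 = −224 ≡ 7, so v_5 = 7^{−1} = 8 (mod 11).
  v = [7, 7, 6, 5, 8].
Step 2: syndromes of r = [2, 6, 10, 0, 1] (all sums mod 11).
  S_0 = Σ v_i r_i = 7·2 + 7·6 + 6·10 + 5·0 + 8·1 = 124 ≡ 3.
  S_1 = Σ v_i α_i r_i = 7·2·2 + 7·10·6 + 6·1·10 + 5·5·0 + 8·9·1 = 580 ≡ 8.
  α_i^2 mod 11 = [4, 1, 1, 3, 4].
  S_2 = Σ v_i α_i^2 r_i = 7·4·2 + 7·1·6 + 6·1·10 + 5·3·0 + 8·4·1 = 190 ≡ 3.
  S = (3, 8, 3) ≠ 0, so r is not a codeword (an error is present).
Step 3: locate the error. For a single error e at position i, S_ℓ = v_i·e·α_i^ℓ, so α_err = S_1/S_0.
  S_0^{−1} = 3^{−1} = 4 (mod 11), so α_err = 8·4 = 32 ≡ 10 = α_2. Error position i = 2.
  Consistency check: S_2/S_1 = 3·7 = 21 ≡ 10 = α_err ✓ (single-error assumption holds).
Step 4: error magnitude e = S_0/v_2 = S_0·∏_{j≠2}(α_2 − α_j) = 3·8 = 24 ≡ 2 (mod 11).
Step 5: correct position 2: c_2 = r_2 − e = 6 − 2 ≡ 4 (mod 11). Hence c = [2, 4, 10, 0, 1].
  Check: interpolating c through the α_i gives m(x) = 7 + 3·x (degree < 2) with m(α_i) = c_i for every i, so c is indeed a codeword.


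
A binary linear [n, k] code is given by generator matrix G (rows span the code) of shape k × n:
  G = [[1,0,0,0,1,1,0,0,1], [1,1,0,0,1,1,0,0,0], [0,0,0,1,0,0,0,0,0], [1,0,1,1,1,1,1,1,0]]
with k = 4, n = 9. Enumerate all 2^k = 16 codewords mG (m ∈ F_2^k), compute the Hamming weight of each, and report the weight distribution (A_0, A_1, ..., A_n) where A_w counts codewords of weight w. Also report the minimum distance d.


Weight distribution: A_0 = 1, A_1 = 1, A_2 = 1, A_3 = 1, A_4 = 4, A_5 = 4, A_6 = 1, A_7 = 1, A_8 = 1, A_9 = 1. Minimum distance d = 1.

Enumerate all 2^4 = 16 messages m ∈ F_2^4.
For each, compute codeword c = mG in F_2^9, then tally its weight.
  m = 0000 → c = 000000000, weight = 0.
  m = 1000 → c = 100011001, weight = 4.
  m = 0100 → c = 110011000, weight = 4.
  m = 1100 → c = 010000001, weight = 2.
  m = 0010 → c = 000100000, weight = 1.
  m = 1010 → c = 100111001, weight = 5.
  m = 0110 → c = 110111000, weight = 5.
  m = 1110 → c = 010100001, weight = 3.
  m = 0001 → c = 101111110, weight = 7.
  m = 1001 → c = 001100111, weight = 5.
  m = 0101 → c = 011100110, weight = 5.
  m = 1101 → c = 111111111, weight = 9.
  m = 0011 → c = 101011110, weight = 6.
  m = 1011 → c = 001000111, weight = 4.
  m = 0111 → c = 011000110, weight = 4.
  m = 1111 → c = 111011111, weight = 8.
Tally weights:
  weight 0: 1 codewords.
  weight 1: 1 codewords.
  weight 2: 1 codewords.
  weight 3: 1 codewords.
  weight 4: 4 codewords.
  weight 5: 4 codewords.
  weight 6: 1 codewords.
  weight 7: 1 codewords.
  weight 8: 1 codewords.
  weight 9: 1 codewords.
Minimum distance d = smallest w > 0 with A_w > 0 = 1.
Sanity: Σ A_w = 16 = 2^4 = 16 ✓.


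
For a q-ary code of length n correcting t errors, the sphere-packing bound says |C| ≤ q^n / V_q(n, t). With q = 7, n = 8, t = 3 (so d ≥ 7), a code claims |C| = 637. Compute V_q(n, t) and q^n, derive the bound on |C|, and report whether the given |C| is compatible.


V_q(n, t) = 13153, q^n = 5764801, Hamming bound = 438, |C| = 637 > bound (violated).

Step 1: Compute V_q(n, t) = Σ_{j=0}^3 C(n, j) (q−1)^j.
  j = 0: C(8,0)·(6)^0 = 1·1 = 1.
  j = 1: C(8,1)·(6)^1 = 8·6 = 48.
  j = 2: C(8,2)·(6)^2 = 28·36 = 1008.
  j = 3: C(8,3)·(6)^3 = 56·216 = 12096.
  V_q(n, t) = 1 + 48 + 1008 + 12096 = 13153.
Step 2: q^n = 7^8 = 5764801.
Step 3: Hamming bound ⌊q^n / V_q(n,t)⌋ = ⌊5764801/13153⌋ = 438.
Step 4: Compare |C| = 637 to 438: violated.
The claimed |C| lies above the Hamming bound, so no 7-ary code of length 8 with d ≥ 7 can have 637 codewords.


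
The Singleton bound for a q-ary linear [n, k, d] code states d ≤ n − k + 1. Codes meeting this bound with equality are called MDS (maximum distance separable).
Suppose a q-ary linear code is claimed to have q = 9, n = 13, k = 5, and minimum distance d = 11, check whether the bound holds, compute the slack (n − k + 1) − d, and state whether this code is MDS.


Singleton RHS = n − k + 1 = 9, slack = -2, bound violated (no such code; not MDS).

Singleton bound: d ≤ n − k + 1.
Here n = 13, k = 5, so n − k + 1 = 9.
Given d = 11, check d ≤ 9: NO.
Slack = (n − k + 1) − d = -2.
The slack is negative: d = 11 exceeds n − k + 1 = 9 by 2, so the Singleton bound is violated and no linear [13, 5, 11]_9 code can exist. In particular it is not MDS (MDS requires d = n − k + 1 exactly).
Description: the claimed parameters are [13, 5, 11]_9; such a code would be impossible (violates the Singleton bound).


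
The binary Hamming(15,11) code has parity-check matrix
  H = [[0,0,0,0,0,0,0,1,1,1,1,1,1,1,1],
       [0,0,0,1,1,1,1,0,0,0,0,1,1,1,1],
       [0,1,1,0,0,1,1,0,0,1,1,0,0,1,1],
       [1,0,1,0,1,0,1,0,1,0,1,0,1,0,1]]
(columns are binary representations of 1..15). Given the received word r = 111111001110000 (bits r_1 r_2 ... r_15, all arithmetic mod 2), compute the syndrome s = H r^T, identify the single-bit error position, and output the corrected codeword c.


s = (1, 1, 1, 1)^T, error position = 15, corrected codeword c = 111111001110001

Compute s = H r^T mod 2 one row at a time:
  s_1 = 0 + 1 + 1 + 1 + 0 + 0 + 0 + 0 = 3 ≡ 1 (mod 2).
  s_2 = 1 + 1 + 1 + 0 + 0 + 0 + 0 + 0 = 3 ≡ 1 (mod 2).
  s_3 = 1 + 1 + 1 + 0 + 1 + 1 + 0 + 0 = 5 ≡ 1 (mod 2).
  s_4 = 1 + 1 + 1 + 0 + 1 + 1 + 0 + 0 = 5 ≡ 1 (mod 2).
s = (1, 1, 1, 1)^T — this equals column 15 of H (binary 1111), so error is at position 15.
Correct: flip bit 15 of r = 111111001110000 to get c = 111111001110001.


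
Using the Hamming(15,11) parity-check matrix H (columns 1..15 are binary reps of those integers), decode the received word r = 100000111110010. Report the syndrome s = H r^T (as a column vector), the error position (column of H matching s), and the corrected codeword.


s = (1, 0, 0, 0)^T, error position = 8, corrected codeword c = 100000101110010

Compute s = H r^T mod 2 one row at a time:
  s_1 = 1 + 1 + 1 + 1 + 0 + 0 + 1 + 0 = 5 ≡ 1 (mod 2).
  s_2 = 0 + 0 + 0 + 1 + 0 + 0 + 1 + 0 = 2 ≡ 0 (mod 2).
  s_3 = 0 + 0 + 0 + 1 + 1 + 1 + 1 + 0 = 4 ≡ 0 (mod 2).
  s_4 = 1 + 0 + 0 + 1 + 1 + 1 + 0 + 0 = 4 ≡ 0 (mod 2).
s = (1, 0, 0, 0)^T — this equals column 8 of H (binary 1000), so error is at position 8.
Correct: flip bit 8 of r = 100000111110010 to get c = 100000101110010.


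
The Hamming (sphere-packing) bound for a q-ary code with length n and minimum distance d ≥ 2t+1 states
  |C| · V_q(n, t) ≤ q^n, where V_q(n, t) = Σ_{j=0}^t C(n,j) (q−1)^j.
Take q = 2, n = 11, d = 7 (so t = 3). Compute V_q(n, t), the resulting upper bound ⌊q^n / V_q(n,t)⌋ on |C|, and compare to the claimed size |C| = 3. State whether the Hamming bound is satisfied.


V_q(n, t) = 232, q^n = 2048, Hamming bound = 8, |C| = 3 ≤ bound (satisfied).

Step 1: Compute V_q(n, t) = Σ_{j=0}^3 C(n, j) (q−1)^j.
  j = 0: C(11,0)·(1)^0 = 1·1 = 1.
  j = 1: C(11,1)·(1)^1 = 11·1 = 11.
  j = 2: C(11,2)·(1)^2 = 55·1 = 55.
  j = 3: C(11,3)·(1)^3 = 165·1 = 165.
  V_q(n, t) = 1 + 11 + 55 + 165 = 232.
Step 2: q^n = 2^11 = 2048.
Step 3: Hamming bound ⌊q^n / V_q(n,t)⌋ = ⌊2048/232⌋ = 8.
Step 4: Compare |C| = 3 to 8: satisfied.
The claimed |C| lies below the Hamming bound.


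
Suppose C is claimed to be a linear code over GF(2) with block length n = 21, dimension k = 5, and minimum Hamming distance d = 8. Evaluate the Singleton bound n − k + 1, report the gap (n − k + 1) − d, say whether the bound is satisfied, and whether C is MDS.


Singleton RHS = n − k + 1 = 17, slack = 9, bound satisfied, not MDS.

Singleton bound: d ≤ n − k + 1.
Here n = 21, k = 5, so n − k + 1 = 17.
Given d = 8, check d ≤ 17: YES.
Slack = (n − k + 1) − d = 9.
The code is NOT MDS (slack = 9 > 0).
Description: the claimed parameters are [21, 5, 8]_2; such a code would be non-MDS.


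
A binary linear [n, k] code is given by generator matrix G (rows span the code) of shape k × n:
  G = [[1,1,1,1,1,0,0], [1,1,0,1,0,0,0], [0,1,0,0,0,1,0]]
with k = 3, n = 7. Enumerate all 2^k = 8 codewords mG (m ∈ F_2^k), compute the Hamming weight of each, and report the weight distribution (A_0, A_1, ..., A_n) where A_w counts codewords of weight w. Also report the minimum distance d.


Weight distribution: A_0 = 1, A_2 = 2, A_3 = 2, A_4 = 1, A_5 = 2. Minimum distance d = 2.

Enumerate all 2^3 = 8 messages m ∈ F_2^3.
For each, compute codeword c = mG in F_2^7, then tally its weight.
  m = 000 → c = 0000000, weight = 0.
  m = 100 → c = 1111100, weight = 5.
  m = 010 → c = 1101000, weight = 3.
  m = 110 → c = 0010100, weight = 2.
  m = 001 → c = 0100010, weight = 2.
  m = 101 → c = 1011110, weight = 5.
  m = 011 → c = 1001010, weight = 3.
  m = 111 → c = 0110110, weight = 4.
Tally weights:
  weight 0: 1 codewords.
  weight 2: 2 codewords.
  weight 3: 2 codewords.
  weight 4: 1 codewords.
  weight 5: 2 codewords.
Minimum distance d = smallest w > 0 with A_w > 0 = 2.
Sanity: Σ A_w = 8 = 2^3 = 8 ✓.


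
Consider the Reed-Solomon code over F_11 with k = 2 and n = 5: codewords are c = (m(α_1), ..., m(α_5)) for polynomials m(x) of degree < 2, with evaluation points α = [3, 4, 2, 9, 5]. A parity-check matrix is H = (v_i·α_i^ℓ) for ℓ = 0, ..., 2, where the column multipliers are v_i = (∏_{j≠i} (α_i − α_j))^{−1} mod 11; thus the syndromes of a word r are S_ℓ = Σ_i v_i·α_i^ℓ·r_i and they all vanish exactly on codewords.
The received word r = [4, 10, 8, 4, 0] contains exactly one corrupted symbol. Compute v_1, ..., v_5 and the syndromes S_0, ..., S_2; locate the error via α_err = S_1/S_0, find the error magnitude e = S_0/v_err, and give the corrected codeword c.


S = (5, 4, 1), error at position 1, error magnitude e = 6, c = [9, 10, 8, 4, 0].

Step 1: column multipliers v_i = (∏_{j≠i}(α_i − α_j))^{−1} mod 11.
  i = 1 (α = 3): (3−4)(3−2)(3−9)(3−5) = (−1)·1·(−6)·(−2) = −12 ≡ 10, so v_1 = 10^{−1} = 10 (mod 11).
  i = 2 (α = 4): (4−3)(4−2)(4−9)(4−5) = 1·2·(−5)·(−1) = 10 ≡ 10, so v_2 = 10^{−1} = 10 (mod 11).
  i = 3 (α = 2): (2−3)(2−4)(2−9)(2−5) = (−1)·(−2)·(−7)·(−3) = 42 ≡ 9, so v_3 = 9^{−1} = 5 (mod 11).
  i = 4 (α = 9): (9−3)(9−4)(9−2)(9−5) = 6·5·7·4 = 840 ≡ 4, so v_4 = 4^{−1} = 3 (mod 11).
  i = 5 (α = 5): (5−3)(5−4)(5−2)(5−9) = 2·1·3·(−4) = −24 ≡ 9, so v_5 = 9^{−1} = 5 (mod 11).
  v = [10, 10, 5, 3, 5].
Step 2: syndromes of r = [4, 10, 8, 4, 0] (all sums mod 11).
  S_0 = Σ v_i r_i = 10·4 + 10·10 + 5·8 + 3·4 + 5·0 = 192 ≡ 5.
  S_1 = Σ v_i α_i r_i = 10·3·4 + 10·4·10 + 5·2·8 + 3·9·4 + 5·5·0 = 708 ≡ 4.
  α_i^2 mod 11 = [9, 5, 4, 4, 3].
  S_2 = Σ v_i α_i^2 r_i = 10·9·4 + 10·5·10 + 5·4·8 + 3·4·4 + 5·3·0 = 1068 ≡ 1.
  S = (5, 4, 1) ≠ 0, so r is not a codeword (an error is present).
Step 3: locate the error. For a single error e at position i, S_ℓ = v_i·e·α_i^ℓ, so α_err = S_1/S_0.
  S_0^{−1} = 5^{−1} = 9 (mod 11), so α_err = 4·9 = 36 ≡ 3 = α_1. Error position i = 1.
  Consistency check: S_2/S_1 = 1·3 = 3 ≡ 3 = α_err ✓ (single-error assumption holds).
Step 4: error magnitude e = S_0/v_1 = S_0·∏_{j≠1}(α_1 − α_j) = 5·10 = 50 ≡ 6 (mod 11).
Step 5: correct position 1: c_1 = r_1 − e = 4 − 6 ≡ 9 (mod 11). Hence c = [9, 10, 8, 4, 0].
  Check: interpolating c through the α_i gives m(x) = 6 + 1·x (degree < 2) with m(α_i) = c_i for every i, so c is indeed a codeword.
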